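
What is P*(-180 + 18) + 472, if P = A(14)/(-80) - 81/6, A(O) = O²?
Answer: 30559/10 ≈ 3055.9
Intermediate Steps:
P = -319/20 (P = 14²/(-80) - 81/6 = 196*(-1/80) - 81*⅙ = -49/20 - 27/2 = -319/20 ≈ -15.950)
P*(-180 + 18) + 472 = -319*(-180 + 18)/20 + 472 = -319/20*(-162) + 472 = 25839/10 + 472 = 30559/10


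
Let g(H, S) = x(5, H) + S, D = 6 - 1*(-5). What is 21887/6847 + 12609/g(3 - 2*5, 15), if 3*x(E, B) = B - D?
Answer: 9614534/6847 ≈ 1404.2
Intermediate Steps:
D = 11 (D = 6 + 5 = 11)
x(E, B) = -11/3 + B/3 (x(E, B) = (B - 1*11)/3 = (B - 11)/3 = (-11 + B)/3 = -11/3 + B/3)
g(H, S) = -11/3 + S + H/3 (g(H, S) = (-11/3 + H/3) + S = -11/3 + S + H/3)
21887/6847 + 12609/g(3 - 2*5, 15) = 21887/6847 + 12609/(-11/3 + 15 + (3 - 2*5)/3) = 21887*(1/6847) + 12609/(-11/3 + 15 + (3 - 10)/3) = 21887/6847 + 12609/(-11/3 + 15 + (1/3)*(-7)) = 21887/6847 + 12609/(-11/3 + 15 - 7/3) = 21887/6847 + 12609/9 = 21887/6847 + 12609*(1/9) = 21887/6847 + 1401 = 9614534/6847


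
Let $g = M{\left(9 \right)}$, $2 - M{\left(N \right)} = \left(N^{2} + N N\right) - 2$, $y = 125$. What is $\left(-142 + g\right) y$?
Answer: $-37500$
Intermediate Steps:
$M{\left(N \right)} = 4 - 2 N^{2}$ ($M{\left(N \right)} = 2 - \left(\left(N^{2} + N N\right) - 2\right) = 2 - \left(\left(N^{2} + N^{2}\right) - 2\right) = 2 - \left(2 N^{2} - 2\right) = 2 - \left(-2 + 2 N^{2}\right) = 4 - 2 N^{2}$)
$g = -158$ ($g = 4 - 2 \cdot 9^{2} = 4 - 162 = -158$)
$\left(-142 + g\right) y = \left(-142 - 158\right) 125 = \left(-300\right) 125 = -37500$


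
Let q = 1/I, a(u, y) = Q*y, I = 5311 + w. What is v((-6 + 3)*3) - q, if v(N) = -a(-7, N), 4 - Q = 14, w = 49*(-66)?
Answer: -186931/2077 ≈ -90.000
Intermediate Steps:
w = -3234
Q = -10 (Q = 4 - 1*14 = 4 - 14 = -10)
I = 2077 (I = 5311 - 3234 = 2077)
a(u, y) = -10*y
v(N) = 10*N (v(N) = -(-10)*N = 10*N)
q = 1/2077 ≈ 0.00048146
v((-6 + 3)*3) - q = 10*((-6 + 3)*3) - 1*1/2077 = 10*(-3*3) - 1/2077 = 10*(-9) - 1/2077 = -90 - 1/2077 = -186931/2077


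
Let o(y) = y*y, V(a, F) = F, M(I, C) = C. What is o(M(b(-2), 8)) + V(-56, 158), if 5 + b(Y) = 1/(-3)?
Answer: 222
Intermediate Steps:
b(Y) = -16/3 (b(Y) = -5 + 1/(-3) = -5 - ⅓ = -16/3)
o(y) = y²
o(M(b(-2), 8)) + V(-56, 158) = 8² + 158 = 64 + 158 = 222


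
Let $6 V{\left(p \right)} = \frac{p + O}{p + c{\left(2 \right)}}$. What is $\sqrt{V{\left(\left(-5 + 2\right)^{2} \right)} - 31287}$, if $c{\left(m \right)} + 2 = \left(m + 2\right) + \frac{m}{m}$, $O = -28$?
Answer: $\frac{i \sqrt{4505366}}{12} \approx 176.88 i$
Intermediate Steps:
$c{\left(m \right)} = 1 + m$ ($c{\left(m \right)} = -2 + \left(\left(m + 2\right) + \frac{m}{m}\right) = -2 + \left(\left(2 + m\right) + 1\right) = -2 + \left(3 + m\right) = 1 + m$)
$V{\left(p \right)} = \frac{-28 + p}{6 \left(3 + p\right)}$ ($V{\left(p \right)} = \frac{\left(p - 28\right) \frac{1}{p + \left(1 + 2\right)}}{6} = \frac{\left(-28 + p\right) \frac{1}{p + 3}}{6} = \frac{\left(-28 + p\right) \frac{1}{3 + p}}{6} = \frac{\frac{1}{3 + p} \left(-28 + p\right)}{6} = \frac{-28 + p}{6 \left(3 + p\right)}$)
$\sqrt{V{\left(\left(-5 + 2\right)^{2} \right)} - 31287} = \sqrt{\frac{-28 + \left(-5 + 2\right)^{2}}{6 \left(3 + \left(-5 + 2\right)^{2}\right)} - 31287} = \sqrt{\frac{-28 + \left(-3\right)^{2}}{6 \left(3 + \left(-3\right)^{2}\right)} - 31287} = \sqrt{\frac{-28 + 9}{6 \left(3 + 9\right)} - 31287} = \sqrt{\frac{1}{6} \cdot \frac{1}{12} \left(-19\right) - 31287} = \sqrt{- \frac{19}{72} - 31287} = \sqrt{- \frac{2252683}{72}} = \frac{i \sqrt{4505366}}{12}$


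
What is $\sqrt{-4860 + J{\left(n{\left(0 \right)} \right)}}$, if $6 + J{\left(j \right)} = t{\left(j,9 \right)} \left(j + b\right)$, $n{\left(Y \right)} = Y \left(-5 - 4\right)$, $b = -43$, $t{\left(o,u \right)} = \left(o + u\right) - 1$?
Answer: $i \sqrt{5210} \approx 72.18 i$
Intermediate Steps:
$t{\left(o,u \right)} = -1 + o + u$
$n{\left(Y \right)} = - 9 Y$ ($n{\left(Y \right)} = Y \left(-9\right) = - 9 Y$)
$J{\left(j \right)} = -6 + \left(-43 + j\right) \left(8 + j\right)$ ($J{\left(j \right)} = -6 + \left(-1 + j + 9\right) \left(j - 43\right) = -6 + \left(8 + j\right) \left(-43 + j\right) = -6 + \left(-43 + j\right) \left(8 + j\right)$)
$\sqrt{-4860 + J{\left(n{\left(0 \right)} \right)}} = \sqrt{-4860 - \left(350 + 0 + 35 \left(-9\right) 0\right)} = \sqrt{-4860 - \left(350 - 0^{2}\right)} = \sqrt{-4860 + \left(-350 + 0 + 0\right)} = \sqrt{-4860 - 350} = \sqrt{-5210} = i \sqrt{5210}$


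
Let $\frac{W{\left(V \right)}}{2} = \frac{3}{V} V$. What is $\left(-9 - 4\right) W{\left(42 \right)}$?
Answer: $-78$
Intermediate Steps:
$W{\left(V \right)} = 6$ ($W{\left(V \right)} = 2 \frac{3}{V} V = 2 \cdot 3 = 6$)
$\left(-9 - 4\right) W{\left(42 \right)} = \left(-9 - 4\right) 6 = \left(-13\right) 6 = -78$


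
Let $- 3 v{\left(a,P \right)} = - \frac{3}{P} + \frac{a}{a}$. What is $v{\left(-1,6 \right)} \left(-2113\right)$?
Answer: $\frac{2113}{6} \approx 352.17$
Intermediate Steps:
$v{\left(a,P \right)} = - \frac{1}{3} + \frac{1}{P}$ ($v{\left(a,P \right)} = - \frac{- \frac{3}{P} + \frac{a}{a}}{3} = - \frac{- \frac{3}{P} + 1}{3} = - \frac{1 - \frac{3}{P}}{3} = - \frac{1}{3} + \frac{1}{P}$)
$v{\left(-1,6 \right)} \left(-2113\right) = \frac{3 - 6}{3 \cdot 6} \left(-2113\right) = \frac{1}{3} \cdot \frac{1}{6} \left(3 - 6\right) \left(-2113\right) = \frac{1}{3} \cdot \frac{1}{6} \left(-3\right) \left(-2113\right) = \left(- \frac{1}{6}\right) \left(-2113\right) = \frac{2113}{6}$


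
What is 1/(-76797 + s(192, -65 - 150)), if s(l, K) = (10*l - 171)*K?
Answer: -1/452832 ≈ -2.2083e-6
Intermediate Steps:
s(l, K) = K*(-171 + 10*l) (s(l, K) = (-171 + 10*l)*K = K*(-171 + 10*l))
1/(-76797 + s(192, -65 - 150)) = 1/(-76797 + (-65 - 150)*(-171 + 10*192)) = 1/(-76797 - 215*(-171 + 1920)) = 1/(-76797 - 215*1749) = 1/(-76797 - 376035) = 1/(-452832) = -1/452832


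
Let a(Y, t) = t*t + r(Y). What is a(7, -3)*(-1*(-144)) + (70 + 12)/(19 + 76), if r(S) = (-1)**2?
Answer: 136882/95 ≈ 1440.9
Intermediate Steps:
r(S) = 1
a(Y, t) = 1 + t**2 (a(Y, t) = t*t + 1 = t**2 + 1 = 1 + t**2)
a(7, -3)*(-1*(-144)) + (70 + 12)/(19 + 76) = (1 + (-3)**2)*(-1*(-144)) + (70 + 12)/(19 + 76) = (1 + 9)*144 + 82/95 = 10*144 + 82*(1/95) = 1440 + 82/95 = 136882/95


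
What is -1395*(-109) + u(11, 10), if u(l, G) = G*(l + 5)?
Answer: 152215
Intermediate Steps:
u(l, G) = G*(5 + l)
-1395*(-109) + u(11, 10) = -1395*(-109) + 10*(5 + 11) = 152055 + 10*16 = 152055 + 160 = 152215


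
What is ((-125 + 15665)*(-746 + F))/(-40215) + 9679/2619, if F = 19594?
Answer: -7302003919/1003077 ≈ -7279.6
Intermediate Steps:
((-125 + 15665)*(-746 + F))/(-40215) + 9679/2619 = ((-125 + 15665)*(-746 + 19594))/(-40215) + 9679/2619 = (15540*18848)*(-1/40215) + 9679*(1/2619) = 292897920*(-1/40215) + 9679/2619 = -2789504/383 + 9679/2619 = -7302003919/1003077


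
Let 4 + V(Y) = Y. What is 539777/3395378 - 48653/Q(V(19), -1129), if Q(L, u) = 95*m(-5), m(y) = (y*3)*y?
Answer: -794824703/119172750 ≈ -6.6695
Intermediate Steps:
V(Y) = -4 + Y
m(y) = 3*y² (m(y) = (3*y)*y = 3*y²)
Q(L, u) = 7125 (Q(L, u) = 95*(3*(-5)²) = 95*(3*25) = 95*75 = 7125)
539777/3395378 - 48653/Q(V(19), -1129) = 539777/3395378 - 48653/7125 = 539777*(1/3395378) - 48653*1/7125 = 2659/16726 - 48653/7125 = -794824703/119172750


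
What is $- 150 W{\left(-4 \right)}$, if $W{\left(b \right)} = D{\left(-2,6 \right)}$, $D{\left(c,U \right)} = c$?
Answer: $300$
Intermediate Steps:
$W{\left(b \right)} = -2$
$- 150 W{\left(-4 \right)} = \left(-150\right) \left(-2\right) = 300$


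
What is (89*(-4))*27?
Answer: -9612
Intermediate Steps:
(89*(-4))*27 = -356*27 = -9612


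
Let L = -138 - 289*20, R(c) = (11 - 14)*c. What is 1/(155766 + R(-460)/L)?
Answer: 2959/460910904 ≈ 6.4199e-6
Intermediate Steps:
R(c) = -3*c
L = -5918 (L = -138 - 5780 = -5918)
1/(155766 + R(-460)/L) = 1/(155766 - 3*(-460)/(-5918)) = 1/(155766 + 1380*(-1/5918)) = 1/(155766 - 690/2959) = 1/(460910904/2959) = 2959/460910904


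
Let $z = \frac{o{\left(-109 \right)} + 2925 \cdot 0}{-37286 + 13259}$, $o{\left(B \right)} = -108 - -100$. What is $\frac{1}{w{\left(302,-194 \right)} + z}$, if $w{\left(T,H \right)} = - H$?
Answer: $\frac{24027}{4661246} \approx 0.0051546$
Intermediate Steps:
$o{\left(B \right)} = -8$ ($o{\left(B \right)} = -108 + 100 = -8$)
$z = \frac{8}{24027}$ ($z = \frac{-8 + 2925 \cdot 0}{-37286 + 13259} = \frac{-8 + 0}{-24027} = \left(-8\right) \left(- \frac{1}{24027}\right) = \frac{8}{24027} \approx 0.00033296$)
$\frac{1}{w{\left(302,-194 \right)} + z} = \frac{1}{\left(-1\right) \left(-194\right) + \frac{8}{24027}} = \frac{1}{194 + \frac{8}{24027}} = \frac{1}{\frac{4661246}{24027}} = \frac{24027}{4661246}$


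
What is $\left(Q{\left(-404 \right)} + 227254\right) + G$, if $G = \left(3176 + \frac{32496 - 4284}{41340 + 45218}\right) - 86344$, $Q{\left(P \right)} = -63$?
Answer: $\frac{6233185523}{43279} \approx 1.4402 \cdot 10^{5}$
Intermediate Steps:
$G = - \frac{3599413766}{43279}$ ($G = \left(3176 + \frac{28212}{86558}\right) - 86344 = \left(3176 + 28212 \cdot \frac{1}{86558}\right) - 86344 = \left(3176 + \frac{14106}{43279}\right) - 86344 = \frac{137468210}{43279} - 86344 = - \frac{3599413766}{43279} \approx -83168.0$)
$\left(Q{\left(-404 \right)} + 227254\right) + G = \left(-63 + 227254\right) - \frac{3599413766}{43279} = 227191 - \frac{3599413766}{43279} = \frac{6233185523}{43279}$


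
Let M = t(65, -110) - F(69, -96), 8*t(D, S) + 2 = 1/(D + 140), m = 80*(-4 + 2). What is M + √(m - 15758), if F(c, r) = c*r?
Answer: 10862951/1640 + I*√15918 ≈ 6623.8 + 126.17*I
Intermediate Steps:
m = -160 (m = 80*(-2) = -160)
t(D, S) = -¼ + 1/(8*(140 + D)) (t(D, S) = -¼ + 1/(8*(D + 140)) = -¼ + 1/(8*(140 + D)))
M = 10862951/1640 (M = (-279 - 2*65)/(8*(140 + 65)) - 69*(-96) = (⅛)*(-279 - 130)/205 - 1*(-6624) = (⅛)*(1/205)*(-409) + 6624 = -409/1640 + 6624 = 10862951/1640 ≈ 6623.8)
M + √(m - 15758) = 10862951/1640 + √(-160 - 15758) = 10862951/1640 + √(-15918) = 10862951/1640 + I*√15918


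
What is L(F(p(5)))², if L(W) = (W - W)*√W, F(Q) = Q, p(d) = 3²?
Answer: 0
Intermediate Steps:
p(d) = 9
L(W) = 0 (L(W) = 0*√W = 0)
L(F(p(5)))² = 0² = 0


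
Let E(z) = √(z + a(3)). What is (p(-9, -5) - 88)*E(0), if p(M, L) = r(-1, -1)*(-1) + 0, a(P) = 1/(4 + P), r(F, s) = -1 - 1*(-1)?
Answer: -88*√7/7 ≈ -33.261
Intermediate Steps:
r(F, s) = 0 (r(F, s) = -1 + 1 = 0)
p(M, L) = 0 (p(M, L) = 0*(-1) + 0 = 0 + 0 = 0)
E(z) = √(⅐ + z) (E(z) = √(z + 1/(4 + 3)) = √(z + 1/7) = √(z + ⅐) = √(⅐ + z))
(p(-9, -5) - 88)*E(0) = (0 - 88)*(√(7 + 49*0)/7) = -88*√(7 + 0)/7 = -88*√7/7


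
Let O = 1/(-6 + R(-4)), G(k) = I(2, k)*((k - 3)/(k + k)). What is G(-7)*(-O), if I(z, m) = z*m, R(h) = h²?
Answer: 1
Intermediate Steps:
I(z, m) = m*z
G(k) = -3 + k (G(k) = (k*2)*((k - 3)/(k + k)) = (2*k)*((-3 + k)/((2*k))) = (2*k)*((-3 + k)*(1/(2*k))) = (2*k)*((-3 + k)/(2*k)) = -3 + k)
O = ⅒ (O = 1/(-6 + (-4)²) = 1/(-6 + 16) = 1/10 = ⅒ ≈ 0.10000)
G(-7)*(-O) = (-3 - 7)*(-1*⅒) = -10*(-⅒) = 1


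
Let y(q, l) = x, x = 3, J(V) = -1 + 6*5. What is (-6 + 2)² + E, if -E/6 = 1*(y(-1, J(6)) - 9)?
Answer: 52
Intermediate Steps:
J(V) = 29 (J(V) = -1 + 30 = 29)
y(q, l) = 3
E = 36 (E = -6*(3 - 9) = -6*(-6) = 36)
(-6 + 2)² + E = (-6 + 2)² + 36 = (-4)² + 36 = 16 + 36 = 52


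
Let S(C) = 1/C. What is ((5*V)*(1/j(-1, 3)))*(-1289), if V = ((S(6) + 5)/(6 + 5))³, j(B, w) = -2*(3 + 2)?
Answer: 38400599/574992 ≈ 66.785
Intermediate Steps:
j(B, w) = -10 (j(B, w) = -2*5 = -10)
V = 29791/287496 (V = ((1/6 + 5)/(6 + 5))³ = ((⅙ + 5)/11)³ = ((31/6)*(1/11))³ = (31/66)³ = 29791/287496 ≈ 0.10362)
((5*V)*(1/j(-1, 3)))*(-1289) = ((5*(29791/287496))*(1/(-10)))*(-1289) = (148955*(1*(-⅒))/287496)*(-1289) = ((148955/287496)*(-⅒))*(-1289) = -29791/574992*(-1289) = 38400599/574992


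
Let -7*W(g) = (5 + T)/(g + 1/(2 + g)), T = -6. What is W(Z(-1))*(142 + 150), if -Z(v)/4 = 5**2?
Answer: -4088/9801 ≈ -0.41710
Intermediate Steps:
Z(v) = -100 (Z(v) = -4*5**2 = -4*25 = -100)
W(g) = 1/(7*(g + 1/(2 + g))) (W(g) = -(5 - 6)/(7*(g + 1/(2 + g))) = -(-1)/(7*(g + 1/(2 + g))) = 1/(7*(g + 1/(2 + g))))
W(Z(-1))*(142 + 150) = ((2 - 100)/(7*(1 + (-100)**2 + 2*(-100))))*(142 + 150) = ((1/7)*(-98)/(1 + 10000 - 200))*292 = ((1/7)*(-98)/9801)*292 = ((1/7)*(1/9801)*(-98))*292 = -14/9801*292 = -4088/9801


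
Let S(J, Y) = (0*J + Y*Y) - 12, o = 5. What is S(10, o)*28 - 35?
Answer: 329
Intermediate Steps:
S(J, Y) = -12 + Y² (S(J, Y) = (0 + Y²) - 12 = Y² - 12 = -12 + Y²)
S(10, o)*28 - 35 = (-12 + 5²)*28 - 35 = (-12 + 25)*28 - 35 = 13*28 - 35 = 364 - 35 = 329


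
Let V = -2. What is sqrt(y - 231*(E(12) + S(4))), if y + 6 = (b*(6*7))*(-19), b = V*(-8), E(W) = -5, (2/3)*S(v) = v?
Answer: 51*I*sqrt(5) ≈ 114.04*I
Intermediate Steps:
S(v) = 3*v/2
b = 16 (b = -2*(-8) = 16)
y = -12774 (y = -6 + (16*(6*7))*(-19) = -6 + (16*42)*(-19) = -6 + 672*(-19) = -6 - 12768 = -12774)
sqrt(y - 231*(E(12) + S(4))) = sqrt(-12774 - 231*(-5 + (3/2)*4)) = sqrt(-12774 - 231*(-5 + 6)) = sqrt(-12774 - 231*1) = sqrt(-12774 - 231) = sqrt(-13005) = 51*I*sqrt(5)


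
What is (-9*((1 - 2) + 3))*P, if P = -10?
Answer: 180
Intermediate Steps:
(-9*((1 - 2) + 3))*P = -9*((1 - 2) + 3)*(-10) = -9*(-1 + 3)*(-10) = -9*2*(-10) = -18*(-10) = 180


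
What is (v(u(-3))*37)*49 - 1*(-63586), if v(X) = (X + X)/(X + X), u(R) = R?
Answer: 65399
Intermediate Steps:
v(X) = 1 (v(X) = (2*X)/((2*X)) = (2*X)*(1/(2*X)) = 1)
(v(u(-3))*37)*49 - 1*(-63586) = (1*37)*49 - 1*(-63586) = 37*49 + 63586 = 1813 + 63586 = 65399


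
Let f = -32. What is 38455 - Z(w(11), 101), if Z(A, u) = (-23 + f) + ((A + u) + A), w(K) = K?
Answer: 38387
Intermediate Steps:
Z(A, u) = -55 + u + 2*A (Z(A, u) = (-23 - 32) + ((A + u) + A) = -55 + (u + 2*A) = -55 + u + 2*A)
38455 - Z(w(11), 101) = 38455 - (-55 + 101 + 2*11) = 38455 - (-55 + 101 + 22) = 38455 - 1*68 = 38455 - 68 = 38387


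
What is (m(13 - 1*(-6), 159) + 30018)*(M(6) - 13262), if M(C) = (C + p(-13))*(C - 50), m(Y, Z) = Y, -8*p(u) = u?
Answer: -816856215/2 ≈ -4.0843e+8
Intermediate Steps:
p(u) = -u/8
M(C) = (-50 + C)*(13/8 + C) (M(C) = (C - ⅛*(-13))*(C - 50) = (C + 13/8)*(-50 + C) = (13/8 + C)*(-50 + C) = (-50 + C)*(13/8 + C))
(m(13 - 1*(-6), 159) + 30018)*(M(6) - 13262) = ((13 - 1*(-6)) + 30018)*((-325/4 + 6² - 387/8*6) - 13262) = ((13 + 6) + 30018)*((-325/4 + 36 - 1161/4) - 13262) = (19 + 30018)*(-671/2 - 13262) = 30037*(-27195/2) = -816856215/2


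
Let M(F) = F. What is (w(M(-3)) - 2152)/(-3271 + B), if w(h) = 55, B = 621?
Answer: 2097/2650 ≈ 0.79132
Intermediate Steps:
(w(M(-3)) - 2152)/(-3271 + B) = (55 - 2152)/(-3271 + 621) = -2097/(-2650) = -2097*(-1/2650) = 2097/2650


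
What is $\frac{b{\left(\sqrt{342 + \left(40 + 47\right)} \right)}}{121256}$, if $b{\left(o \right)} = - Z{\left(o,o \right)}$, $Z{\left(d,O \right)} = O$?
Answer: $- \frac{\sqrt{429}}{121256} \approx -0.00017081$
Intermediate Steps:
$b{\left(o \right)} = - o$
$\frac{b{\left(\sqrt{342 + \left(40 + 47\right)} \right)}}{121256} = \frac{\left(-1\right) \sqrt{342 + \left(40 + 47\right)}}{121256} = - \sqrt{342 + 87} \cdot \frac{1}{121256} = - \sqrt{429} \cdot \frac{1}{121256} = - \frac{\sqrt{429}}{121256}$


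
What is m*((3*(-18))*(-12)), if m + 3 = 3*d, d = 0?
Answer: -1944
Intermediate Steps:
m = -3 (m = -3 + 3*0 = -3 + 0 = -3)
m*((3*(-18))*(-12)) = -3*3*(-18)*(-12) = -(-162)*(-12) = -3*648 = -1944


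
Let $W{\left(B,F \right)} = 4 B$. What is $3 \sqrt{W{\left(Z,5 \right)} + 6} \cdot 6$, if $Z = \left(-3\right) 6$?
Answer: $18 i \sqrt{66} \approx 146.23 i$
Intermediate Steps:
$Z = -18$
$3 \sqrt{W{\left(Z,5 \right)} + 6} \cdot 6 = 3 \sqrt{4 \left(-18\right) + 6} \cdot 6 = 3 \sqrt{-72 + 6} \cdot 6 = 3 \sqrt{-66} \cdot 6 = 3 i \sqrt{66} \cdot 6 = 18 i \sqrt{66}$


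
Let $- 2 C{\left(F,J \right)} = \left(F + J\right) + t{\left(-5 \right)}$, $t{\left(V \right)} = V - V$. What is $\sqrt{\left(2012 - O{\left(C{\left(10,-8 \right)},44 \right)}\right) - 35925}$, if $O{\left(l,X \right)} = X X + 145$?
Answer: $i \sqrt{35994} \approx 189.72 i$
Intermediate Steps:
$t{\left(V \right)} = 0$
$C{\left(F,J \right)} = - \frac{F}{2} - \frac{J}{2}$ ($C{\left(F,J \right)} = - \frac{\left(F + J\right) + 0}{2} = - \frac{F + J}{2} = - \frac{F}{2} - \frac{J}{2}$)
$O{\left(l,X \right)} = 145 + X^{2}$ ($O{\left(l,X \right)} = X^{2} + 145 = 145 + X^{2}$)
$\sqrt{\left(2012 - O{\left(C{\left(10,-8 \right)},44 \right)}\right) - 35925} = \sqrt{\left(2012 - \left(145 + 44^{2}\right)\right) - 35925} = \sqrt{\left(2012 - \left(145 + 1936\right)\right) - 35925} = \sqrt{\left(2012 - 2081\right) - 35925} = \sqrt{-69 - 35925} = \sqrt{-35994} = i \sqrt{35994}$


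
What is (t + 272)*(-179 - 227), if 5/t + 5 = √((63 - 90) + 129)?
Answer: -1216202/11 - 290*√102/11 ≈ -1.1083e+5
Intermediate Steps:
t = 5/(-5 + √102) (t = 5/(-5 + √((63 - 90) + 129)) = 5/(-5 + √(-27 + 129)) = 5/(-5 + √102) ≈ 0.98049)
(t + 272)*(-179 - 227) = ((25/77 + 5*√102/77) + 272)*(-179 - 227) = (20969/77 + 5*√102/77)*(-406) = -1216202/11 - 290*√102/11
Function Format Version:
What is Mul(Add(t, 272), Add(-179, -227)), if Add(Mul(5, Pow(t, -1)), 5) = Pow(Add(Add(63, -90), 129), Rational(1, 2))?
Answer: Add(Rational(-1216202, 11), Mul(Rational(-290, 11), Pow(102, Rational(1, 2)))) ≈ -1.1083e+5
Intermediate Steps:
t = Mul(5, Pow(Add(-5, Pow(102, Rational(1, 2))), -1)) (t = Mul(5, Pow(Add(-5, Pow(Add(Add(63, -90), 129), Rational(1, 2))), -1)) = Mul(5, Pow(Add(-5, Pow(Add(-27, 129), Rational(1, 2))), -1)) = Mul(5, Pow(Add(-5, Pow(102, Rational(1, 2))), -1)) ≈ 0.98049)
Mul(Add(t, 272), Add(-179, -227)) = Mul(Add(Add(Rational(25, 77), Mul(Rational(5, 77), Pow(102, Rational(1, 2)))), 272), Add(-179, -227)) = Mul(Add(Rational(20969, 77), Mul(Rational(5, 77), Pow(102, Rational(1, 2)))), -406) = Add(Rational(-1216202, 11), Mul(Rational(-290, 11), Pow(102, Rational(1, 2))))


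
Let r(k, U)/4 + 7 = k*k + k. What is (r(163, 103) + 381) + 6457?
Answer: 113738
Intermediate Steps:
r(k, U) = -28 + 4*k + 4*k² (r(k, U) = -28 + 4*(k*k + k) = -28 + 4*(k² + k) = -28 + 4*(k + k²) = -28 + (4*k + 4*k²) = -28 + 4*k + 4*k²)
(r(163, 103) + 381) + 6457 = ((-28 + 4*163 + 4*163²) + 381) + 6457 = ((-28 + 652 + 4*26569) + 381) + 6457 = ((-28 + 652 + 106276) + 381) + 6457 = (106900 + 381) + 6457 = 107281 + 6457 = 113738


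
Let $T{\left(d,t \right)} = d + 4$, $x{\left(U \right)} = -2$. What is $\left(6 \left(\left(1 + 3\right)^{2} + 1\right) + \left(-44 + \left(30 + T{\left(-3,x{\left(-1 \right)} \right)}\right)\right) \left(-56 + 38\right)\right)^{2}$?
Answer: $112896$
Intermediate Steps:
$T{\left(d,t \right)} = 4 + d$
$\left(6 \left(\left(1 + 3\right)^{2} + 1\right) + \left(-44 + \left(30 + T{\left(-3,x{\left(-1 \right)} \right)}\right)\right) \left(-56 + 38\right)\right)^{2} = \left(6 \left(\left(1 + 3\right)^{2} + 1\right) + \left(-44 + \left(30 + \left(4 - 3\right)\right)\right) \left(-56 + 38\right)\right)^{2} = \left(6 \left(4^{2} + 1\right) + \left(-44 + \left(30 + 1\right)\right) \left(-18\right)\right)^{2} = \left(6 \left(16 + 1\right) + \left(-44 + 31\right) \left(-18\right)\right)^{2} = \left(6 \cdot 17 - -234\right)^{2} = \left(102 + 234\right)^{2} = 336^{2} = 112896$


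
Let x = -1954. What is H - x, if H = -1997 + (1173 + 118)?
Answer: 1248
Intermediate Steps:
H = -706 (H = -1997 + 1291 = -706)
H - x = -706 - 1*(-1954) = -706 + 1954 = 1248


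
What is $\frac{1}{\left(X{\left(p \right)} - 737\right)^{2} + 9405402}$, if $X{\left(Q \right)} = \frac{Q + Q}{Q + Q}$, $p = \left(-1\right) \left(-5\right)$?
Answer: $\frac{1}{9947098} \approx 1.0053 \cdot 10^{-7}$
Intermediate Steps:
$p = 5$
$X{\left(Q \right)} = 1$ ($X{\left(Q \right)} = \frac{2 Q}{2 Q} = 2 Q \frac{1}{2 Q} = 1$)
$\frac{1}{\left(X{\left(p \right)} - 737\right)^{2} + 9405402} = \frac{1}{\left(1 - 737\right)^{2} + 9405402} = \frac{1}{\left(-736\right)^{2} + 9405402} = \frac{1}{541696 + 9405402} = \frac{1}{9947098}$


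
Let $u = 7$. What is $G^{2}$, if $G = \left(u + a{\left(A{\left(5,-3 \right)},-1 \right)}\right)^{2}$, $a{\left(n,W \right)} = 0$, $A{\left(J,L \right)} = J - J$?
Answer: $2401$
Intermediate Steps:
$A{\left(J,L \right)} = 0$
$G = 49$ ($G = \left(7 + 0\right)^{2} = 7^{2} = 49$)
$G^{2} = 49^{2} = 2401$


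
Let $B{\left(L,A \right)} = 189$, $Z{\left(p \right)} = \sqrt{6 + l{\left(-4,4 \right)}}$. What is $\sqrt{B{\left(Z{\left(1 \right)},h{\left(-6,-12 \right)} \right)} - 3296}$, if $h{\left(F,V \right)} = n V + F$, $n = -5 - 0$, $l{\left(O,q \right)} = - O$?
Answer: $i \sqrt{3107} \approx 55.74 i$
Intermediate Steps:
$n = -5$ ($n = -5 + 0 = -5$)
$h{\left(F,V \right)} = F - 5 V$ ($h{\left(F,V \right)} = - 5 V + F = F - 5 V$)
$Z{\left(p \right)} = \sqrt{10}$ ($Z{\left(p \right)} = \sqrt{6 - -4} = \sqrt{6 + 4} = \sqrt{10}$)
$\sqrt{B{\left(Z{\left(1 \right)},h{\left(-6,-12 \right)} \right)} - 3296} = \sqrt{189 - 3296} = \sqrt{-3107} = i \sqrt{3107}$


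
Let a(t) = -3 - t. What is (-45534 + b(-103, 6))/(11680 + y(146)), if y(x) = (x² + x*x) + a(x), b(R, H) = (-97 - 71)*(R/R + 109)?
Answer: -64014/54163 ≈ -1.1819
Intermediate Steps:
b(R, H) = -18480 (b(R, H) = -168*(1 + 109) = -168*110 = -18480)
y(x) = -3 - x + 2*x² (y(x) = (x² + x*x) + (-3 - x) = (x² + x²) + (-3 - x) = 2*x² + (-3 - x) = -3 - x + 2*x²)
(-45534 + b(-103, 6))/(11680 + y(146)) = (-45534 - 18480)/(11680 + (-3 - 1*146 + 2*146²)) = -64014/(11680 + (-3 - 146 + 2*21316)) = -64014/(11680 + (-3 - 146 + 42632)) = -64014/(11680 + 42483) = -64014/54163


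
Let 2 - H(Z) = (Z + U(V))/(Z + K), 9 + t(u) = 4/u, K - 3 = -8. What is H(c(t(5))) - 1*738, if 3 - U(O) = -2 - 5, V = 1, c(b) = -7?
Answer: -2943/4 ≈ -735.75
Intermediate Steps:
K = -5 (K = 3 - 8 = -5)
t(u) = -9 + 4/u
U(O) = 10 (U(O) = 3 - (-2 - 5) = 3 - 1*(-7) = 3 + 7 = 10)
H(Z) = 2 - (10 + Z)/(-5 + Z) (H(Z) = 2 - (Z + 10)/(Z - 5) = 2 - (10 + Z)/(-5 + Z))
H(c(t(5))) - 1*738 = (-20 - 7)/(-5 - 7) - 1*738 = -27/(-12) - 738 = -1/12*(-27) - 738 = 9/4 - 738 = -2943/4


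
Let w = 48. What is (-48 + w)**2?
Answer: 0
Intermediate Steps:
(-48 + w)**2 = (-48 + 48)**2 = 0**2 = 0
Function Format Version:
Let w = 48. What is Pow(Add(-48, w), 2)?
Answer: 0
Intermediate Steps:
Pow(Add(-48, w), 2) = Pow(Add(-48, 48), 2) = Pow(0, 2) = 0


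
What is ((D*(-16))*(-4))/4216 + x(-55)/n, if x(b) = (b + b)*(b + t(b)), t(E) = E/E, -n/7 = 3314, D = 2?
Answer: -1379606/6112673 ≈ -0.22570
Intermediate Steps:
n = -23198 (n = -7*3314 = -23198)
t(E) = 1
x(b) = 2*b*(1 + b) (x(b) = (b + b)*(b + 1) = (2*b)*(1 + b) = 2*b*(1 + b))
((D*(-16))*(-4))/4216 + x(-55)/n = ((2*(-16))*(-4))/4216 + (2*(-55)*(1 - 55))/(-23198) = -32*(-4)*(1/4216) + (2*(-55)*(-54))*(-1/23198) = 128*(1/4216) + 5940*(-1/23198) = 16/527 - 2970/11599 = -1379606/6112673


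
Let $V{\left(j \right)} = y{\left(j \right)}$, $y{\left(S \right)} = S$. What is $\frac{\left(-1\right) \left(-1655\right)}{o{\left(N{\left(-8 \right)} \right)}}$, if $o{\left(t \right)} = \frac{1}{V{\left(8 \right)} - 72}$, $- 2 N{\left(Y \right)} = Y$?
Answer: $-105920$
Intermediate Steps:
$V{\left(j \right)} = j$
$N{\left(Y \right)} = - \frac{Y}{2}$
$o{\left(t \right)} = - \frac{1}{64}$ ($o{\left(t \right)} = \frac{1}{8 - 72} = \frac{1}{-64} = - \frac{1}{64}$)
$\frac{\left(-1\right) \left(-1655\right)}{o{\left(N{\left(-8 \right)} \right)}} = \frac{\left(-1\right) \left(-1655\right)}{- \frac{1}{64}} = 1655 \left(-64\right) = -105920$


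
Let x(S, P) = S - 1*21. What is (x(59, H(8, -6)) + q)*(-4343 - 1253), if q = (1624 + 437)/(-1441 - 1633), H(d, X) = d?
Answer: -321073298/1537 ≈ -2.0890e+5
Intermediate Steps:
x(S, P) = -21 + S (x(S, P) = S - 21 = -21 + S)
q = -2061/3074 (q = 2061/(-3074) = 2061*(-1/3074) = -2061/3074 ≈ -0.67046)
(x(59, H(8, -6)) + q)*(-4343 - 1253) = ((-21 + 59) - 2061/3074)*(-4343 - 1253) = (38 - 2061/3074)*(-5596) = (114751/3074)*(-5596) = -321073298/1537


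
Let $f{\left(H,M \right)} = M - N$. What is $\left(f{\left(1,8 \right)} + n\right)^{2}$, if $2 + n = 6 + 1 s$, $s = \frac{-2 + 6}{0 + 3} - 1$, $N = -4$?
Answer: $\frac{2401}{9} \approx 266.78$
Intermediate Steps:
$s = \frac{1}{3}$ ($s = \frac{4}{3} - 1 = \frac{1}{3} \approx 0.33333$)
$n = \frac{13}{3}$ ($n = -2 + \left(6 + 1 \cdot \frac{1}{3}\right) = -2 + \left(6 + \frac{1}{3}\right) = -2 + \frac{19}{3} = \frac{13}{3} \approx 4.3333$)
$f{\left(H,M \right)} = 4 + M$ ($f{\left(H,M \right)} = M - -4 = M + 4 = 4 + M$)
$\left(f{\left(1,8 \right)} + n\right)^{2} = \left(\left(4 + 8\right) + \frac{13}{3}\right)^{2} = \left(12 + \frac{13}{3}\right)^{2} = \left(\frac{49}{3}\right)^{2} = \frac{2401}{9}$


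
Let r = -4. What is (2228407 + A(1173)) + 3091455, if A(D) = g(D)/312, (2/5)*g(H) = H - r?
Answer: 3319599773/624 ≈ 5.3199e+6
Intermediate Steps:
g(H) = 10 + 5*H/2 (g(H) = 5*(H - 1*(-4))/2 = 5*(H + 4)/2 = 5*(4 + H)/2 = 10 + 5*H/2)
A(D) = 5/156 + 5*D/624 (A(D) = (10 + 5*D/2)/312 = (10 + 5*D/2)*(1/312) = 5/156 + 5*D/624)
(2228407 + A(1173)) + 3091455 = (2228407 + (5/156 + (5/624)*1173)) + 3091455 = (2228407 + (5/156 + 1955/208)) + 3091455 = (2228407 + 5885/624) + 3091455 = 1390531853/624 + 3091455 = 3319599773/624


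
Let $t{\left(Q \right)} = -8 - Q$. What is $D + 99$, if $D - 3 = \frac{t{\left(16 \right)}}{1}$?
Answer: $78$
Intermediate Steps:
$D = -21$ ($D = 3 + \frac{-8 - 16}{1} = 3 + \left(-8 - 16\right) 1 = 3 - 24 = -21$)
$D + 99 = -21 + 99 = 78$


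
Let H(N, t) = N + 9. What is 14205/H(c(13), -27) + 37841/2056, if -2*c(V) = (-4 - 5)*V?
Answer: 4234633/18504 ≈ 228.85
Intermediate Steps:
c(V) = 9*V/2 (c(V) = -(-4 - 5)*V/2 = -(-9)*V/2 = 9*V/2)
H(N, t) = 9 + N
14205/H(c(13), -27) + 37841/2056 = 14205/(9 + (9/2)*13) + 37841/2056 = 14205/(9 + 117/2) + 37841*(1/2056) = 14205/(135/2) + 37841/2056 = 14205*(2/135) + 37841/2056 = 1894/9 + 37841/2056 = 4234633/18504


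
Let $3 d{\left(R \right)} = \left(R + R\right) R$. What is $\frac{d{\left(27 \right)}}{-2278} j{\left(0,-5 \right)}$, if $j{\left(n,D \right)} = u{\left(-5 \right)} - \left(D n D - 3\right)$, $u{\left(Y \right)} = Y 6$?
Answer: $\frac{6561}{1139} \approx 5.7603$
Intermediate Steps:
$u{\left(Y \right)} = 6 Y$
$d{\left(R \right)} = \frac{2 R^{2}}{3}$ ($d{\left(R \right)} = \frac{\left(R + R\right) R}{3} = \frac{2 R R}{3} = \frac{2 R^{2}}{3}$)
$j{\left(n,D \right)} = -27 - n D^{2}$ ($j{\left(n,D \right)} = 6 \left(-5\right) - \left(D n D - 3\right) = -30 - \left(n D^{2} - 3\right) = -30 - \left(-3 + n D^{2}\right) = -27 - n D^{2}$)
$\frac{d{\left(27 \right)}}{-2278} j{\left(0,-5 \right)} = \frac{\frac{2}{3} \cdot 27^{2}}{-2278} \left(-27 - 0 \left(-5\right)^{2}\right) = \frac{2}{3} \cdot 729 \left(- \frac{1}{2278}\right) \left(-27 - 0 \cdot 25\right) = 486 \left(- \frac{1}{2278}\right) \left(-27 + 0\right) = \left(- \frac{243}{1139}\right) \left(-27\right) = \frac{6561}{1139}$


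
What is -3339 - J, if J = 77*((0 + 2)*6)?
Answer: -4263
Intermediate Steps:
J = 924 (J = 77*(2*6) = 77*12 = 924)
-3339 - J = -3339 - 1*924 = -3339 - 924 = -4263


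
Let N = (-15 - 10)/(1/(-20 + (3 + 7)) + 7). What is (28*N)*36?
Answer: -84000/23 ≈ -3652.2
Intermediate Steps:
N = -250/69 (N = -25/(1/(-20 + 10) + 7) = -25/(1/(-10) + 7) = -25/(-⅒ + 7) = -25/69/10 = -25*10/69 = -250/69 ≈ -3.6232)
(28*N)*36 = (28*(-250/69))*36 = -7000/69*36 = -84000/23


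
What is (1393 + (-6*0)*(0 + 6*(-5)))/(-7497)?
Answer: -199/1071 ≈ -0.18581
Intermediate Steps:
(1393 + (-6*0)*(0 + 6*(-5)))/(-7497) = (1393 + 0*(0 - 30))*(-1/7497) = (1393 + 0*(-30))*(-1/7497) = (1393 + 0)*(-1/7497) = 1393*(-1/7497) = -199/1071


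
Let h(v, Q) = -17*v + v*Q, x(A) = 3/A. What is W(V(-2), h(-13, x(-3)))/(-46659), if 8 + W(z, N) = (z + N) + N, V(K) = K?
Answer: -458/46659 ≈ -0.0098159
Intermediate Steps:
h(v, Q) = -17*v + Q*v
W(z, N) = -8 + z + 2*N (W(z, N) = -8 + ((z + N) + N) = -8 + ((N + z) + N) = -8 + (z + 2*N) = -8 + z + 2*N)
W(V(-2), h(-13, x(-3)))/(-46659) = (-8 - 2 + 2*(-13*(-17 + 3/(-3))))/(-46659) = (-8 - 2 + 2*(-13*(-17 + 3*(-⅓))))*(-1/46659) = (-8 - 2 + 2*(-13*(-17 - 1)))*(-1/46659) = (-8 - 2 + 2*(-13*(-18)))*(-1/46659) = (-8 - 2 + 2*234)*(-1/46659) = (-8 - 2 + 468)*(-1/46659) = 458*(-1/46659) = -458/46659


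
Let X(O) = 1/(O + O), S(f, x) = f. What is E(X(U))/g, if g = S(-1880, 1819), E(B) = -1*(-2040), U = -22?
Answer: -51/47 ≈ -1.0851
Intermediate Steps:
X(O) = 1/(2*O)
E(B) = 2040
g = -1880
E(X(U))/g = 2040/(-1880) = 2040*(-1/1880) = -51/47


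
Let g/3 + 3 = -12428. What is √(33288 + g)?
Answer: 3*I*√445 ≈ 63.285*I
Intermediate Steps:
g = -37293 (g = -9 + 3*(-12428) = -9 - 37284 = -37293)
√(33288 + g) = √(33288 - 37293) = √(-4005) = 3*I*√445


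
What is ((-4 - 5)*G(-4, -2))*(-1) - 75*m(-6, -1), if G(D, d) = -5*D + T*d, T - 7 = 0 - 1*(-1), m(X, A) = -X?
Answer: -414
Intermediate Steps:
T = 8 (T = 7 + (0 - 1*(-1)) = 7 + (0 + 1) = 7 + 1 = 8)
G(D, d) = -5*D + 8*d
((-4 - 5)*G(-4, -2))*(-1) - 75*m(-6, -1) = ((-4 - 5)*(-5*(-4) + 8*(-2)))*(-1) - (-75)*(-6) = -9*(20 - 16)*(-1) - 75*6 = -9*4*(-1) - 450 = -36*(-1) - 450 = 36 - 450 = -414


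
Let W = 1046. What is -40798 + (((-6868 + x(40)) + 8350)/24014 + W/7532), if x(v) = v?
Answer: -1844809587289/45218362 ≈ -40798.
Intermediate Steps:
-40798 + (((-6868 + x(40)) + 8350)/24014 + W/7532) = -40798 + (((-6868 + 40) + 8350)/24014 + 1046/7532) = -40798 + ((-6828 + 8350)*(1/24014) + 1046*(1/7532)) = -40798 + (1522*(1/24014) + 523/3766) = -40798 + (761/12007 + 523/3766) = -40798 + 9145587/45218362 = -1844809587289/45218362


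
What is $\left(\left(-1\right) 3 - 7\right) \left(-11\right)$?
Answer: $110$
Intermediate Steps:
$\left(\left(-1\right) 3 - 7\right) \left(-11\right) = \left(-3 - 7\right) \left(-11\right) = \left(-10\right) \left(-11\right) = 110$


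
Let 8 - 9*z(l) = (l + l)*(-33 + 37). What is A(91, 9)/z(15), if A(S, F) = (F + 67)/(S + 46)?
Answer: -171/3836 ≈ -0.044578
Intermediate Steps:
A(S, F) = (67 + F)/(46 + S)
z(l) = 8/9 - 8*l/9 (z(l) = 8/9 - (l + l)*(-33 + 37)/9 = 8/9 - 2*l*4/9 = 8/9 - 8*l/9)
A(91, 9)/z(15) = ((67 + 9)/(46 + 91))/(8/9 - 8/9*15) = (76/137)/(8/9 - 40/3) = ((1/137)*76)/(-112/9) = (76/137)*(-9/112) = -171/3836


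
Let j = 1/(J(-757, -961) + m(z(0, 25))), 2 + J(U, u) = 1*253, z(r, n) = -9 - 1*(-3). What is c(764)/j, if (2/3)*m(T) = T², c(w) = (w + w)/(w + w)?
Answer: 305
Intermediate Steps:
z(r, n) = -6 (z(r, n) = -9 + 3 = -6)
c(w) = 1 (c(w) = (2*w)/((2*w)) = (2*w)*(1/(2*w)) = 1)
J(U, u) = 251 (J(U, u) = -2 + 1*253 = -2 + 253 = 251)
m(T) = 3*T²/2
j = 1/305 (j = 1/(251 + (3/2)*(-6)²) = 1/(251 + (3/2)*36) = 1/(251 + 54) = 1/305 ≈ 0.0032787)
c(764)/j = 1/(1/305) = 1*305 = 305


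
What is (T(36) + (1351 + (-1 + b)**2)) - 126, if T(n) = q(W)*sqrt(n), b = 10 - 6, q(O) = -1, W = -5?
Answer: 1228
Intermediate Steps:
b = 4
T(n) = -sqrt(n)
(T(36) + (1351 + (-1 + b)**2)) - 126 = (-sqrt(36) + (1351 + (-1 + 4)**2)) - 126 = (-1*6 + (1351 + 3**2)) - 126 = (-6 + (1351 + 9)) - 126 = (-6 + 1360) - 126 = 1354 - 126 = 1228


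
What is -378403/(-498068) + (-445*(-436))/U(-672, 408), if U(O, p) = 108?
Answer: 24169005221/13447836 ≈ 1797.2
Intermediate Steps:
-378403/(-498068) + (-445*(-436))/U(-672, 408) = -378403/(-498068) - 445*(-436)/108 = -378403*(-1/498068) + 194020*(1/108) = 378403/498068 + 48505/27 = 24169005221/13447836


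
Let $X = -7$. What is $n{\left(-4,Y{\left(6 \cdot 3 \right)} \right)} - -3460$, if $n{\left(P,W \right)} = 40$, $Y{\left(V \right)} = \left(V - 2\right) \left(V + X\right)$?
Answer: $3500$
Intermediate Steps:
$Y{\left(V \right)} = \left(-7 + V\right) \left(-2 + V\right)$ ($Y{\left(V \right)} = \left(V - 2\right) \left(V - 7\right) = \left(-2 + V\right) \left(-7 + V\right) = \left(-7 + V\right) \left(-2 + V\right)$)
$n{\left(-4,Y{\left(6 \cdot 3 \right)} \right)} - -3460 = 40 - -3460 = 40 + 3460 = 3500$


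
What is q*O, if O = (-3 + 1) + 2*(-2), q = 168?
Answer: -1008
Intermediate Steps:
O = -6 (O = -2 - 4 = -6)
q*O = 168*(-6) = -1008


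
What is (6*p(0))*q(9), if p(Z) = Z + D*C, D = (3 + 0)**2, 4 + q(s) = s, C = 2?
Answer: 540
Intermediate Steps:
q(s) = -4 + s
D = 9 (D = 3**2 = 9)
p(Z) = 18 + Z (p(Z) = Z + 9*2 = Z + 18 = 18 + Z)
(6*p(0))*q(9) = (6*(18 + 0))*(-4 + 9) = (6*18)*5 = 108*5 = 540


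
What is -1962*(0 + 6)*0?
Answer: 0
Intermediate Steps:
-1962*(0 + 6)*0 = -11772*0 = -1962*0 = 0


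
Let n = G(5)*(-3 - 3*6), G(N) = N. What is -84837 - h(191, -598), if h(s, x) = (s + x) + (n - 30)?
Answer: -84295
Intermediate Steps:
n = -105 (n = 5*(-3 - 3*6) = 5*(-3 - 18) = 5*(-21) = -105)
h(s, x) = -135 + s + x (h(s, x) = (s + x) + (-105 - 30) = (s + x) - 135 = -135 + s + x)
-84837 - h(191, -598) = -84837 - (-135 + 191 - 598) = -84837 - 1*(-542) = -84837 + 542 = -84295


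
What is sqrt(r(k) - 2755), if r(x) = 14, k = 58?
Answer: I*sqrt(2741) ≈ 52.355*I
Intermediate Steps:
sqrt(r(k) - 2755) = sqrt(14 - 2755) = sqrt(-2741) = I*sqrt(2741)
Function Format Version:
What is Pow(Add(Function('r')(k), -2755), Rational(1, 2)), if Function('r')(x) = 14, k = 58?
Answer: Mul(I, Pow(2741, Rational(1, 2))) ≈ Mul(52.355, I)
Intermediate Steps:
Pow(Add(Function('r')(k), -2755), Rational(1, 2)) = Pow(Add(14, -2755), Rational(1, 2)) = Pow(-2741, Rational(1, 2)) = Mul(I, Pow(2741, Rational(1, 2)))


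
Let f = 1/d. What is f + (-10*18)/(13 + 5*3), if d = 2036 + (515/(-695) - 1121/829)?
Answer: -10545803333/1640583770 ≈ -6.4281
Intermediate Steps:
d = 234369110/115231 (d = 2036 + (515*(-1/695) - 1121*1/829) = 2036 + (-103/139 - 1121/829) = 2036 - 241206/115231 = 234369110/115231 ≈ 2033.9)
f = 115231/234369110 (f = 1/(234369110/115231) = 115231/234369110 ≈ 0.00049166)
f + (-10*18)/(13 + 5*3) = 115231/234369110 + (-10*18)/(13 + 5*3) = 115231/234369110 - 180/(13 + 15) = 115231/234369110 - 180/28 = 115231/234369110 - 180*1/28 = 115231/234369110 - 45/7 = -10545803333/1640583770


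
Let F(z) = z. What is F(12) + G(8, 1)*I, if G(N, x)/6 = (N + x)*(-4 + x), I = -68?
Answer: 11028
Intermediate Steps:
G(N, x) = 6*(-4 + x)*(N + x) (G(N, x) = 6*((N + x)*(-4 + x)) = 6*((-4 + x)*(N + x)) = 6*(-4 + x)*(N + x))
F(12) + G(8, 1)*I = 12 + (-24*8 - 24*1 + 6*1² + 6*8*1)*(-68) = 12 + (-192 - 24 + 6*1 + 48)*(-68) = 12 + (-192 - 24 + 6 + 48)*(-68) = 12 - 162*(-68) = 12 + 11016 = 11028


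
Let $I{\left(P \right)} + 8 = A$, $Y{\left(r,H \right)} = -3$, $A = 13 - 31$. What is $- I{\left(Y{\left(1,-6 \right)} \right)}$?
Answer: $26$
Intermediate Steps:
$A = -18$ ($A = 13 - 31 = -18$)
$I{\left(P \right)} = -26$ ($I{\left(P \right)} = -8 - 18 = -26$)
$- I{\left(Y{\left(1,-6 \right)} \right)} = \left(-1\right) \left(-26\right) = 26$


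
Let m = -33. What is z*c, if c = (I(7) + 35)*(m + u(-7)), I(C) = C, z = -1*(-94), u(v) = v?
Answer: -157920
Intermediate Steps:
z = 94
c = -1680 (c = (7 + 35)*(-33 - 7) = 42*(-40) = -1680)
z*c = 94*(-1680) = -157920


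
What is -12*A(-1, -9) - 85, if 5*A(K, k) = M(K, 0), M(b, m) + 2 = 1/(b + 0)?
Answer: -389/5 ≈ -77.800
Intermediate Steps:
M(b, m) = -2 + 1/b (M(b, m) = -2 + 1/(b + 0) = -2 + 1/b)
A(K, k) = -⅖ + 1/(5*K) (A(K, k) = (-2 + 1/K)/5 = -⅖ + 1/(5*K))
-12*A(-1, -9) - 85 = -12*(1 - 2*(-1))/(5*(-1)) - 85 = -12*(-1)*(1 + 2)/5 - 85 = -12*(-1)*3/5 - 85 = -12*(-⅗) - 85 = 36/5 - 85 = -389/5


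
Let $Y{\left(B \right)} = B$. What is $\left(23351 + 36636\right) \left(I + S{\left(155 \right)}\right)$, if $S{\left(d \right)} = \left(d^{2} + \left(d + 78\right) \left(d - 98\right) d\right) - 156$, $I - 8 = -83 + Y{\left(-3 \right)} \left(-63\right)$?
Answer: $124925207006$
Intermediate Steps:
$I = 114$ ($I = 8 - -106 = 8 + \left(-83 + 189\right) = 8 + 106 = 114$)
$S{\left(d \right)} = -156 + d^{2} + d \left(-98 + d\right) \left(78 + d\right)$ ($S{\left(d \right)} = \left(d^{2} + \left(78 + d\right) \left(-98 + d\right) d\right) - 156 = \left(d^{2} + \left(-98 + d\right) \left(78 + d\right) d\right) - 156 = \left(d^{2} + d \left(-98 + d\right) \left(78 + d\right)\right) - 156 = -156 + d^{2} + d \left(-98 + d\right) \left(78 + d\right)$)
$\left(23351 + 36636\right) \left(I + S{\left(155 \right)}\right) = \left(23351 + 36636\right) \left(114 - \left(1184976 - 3723875 + 456475\right)\right) = 59987 \left(114 - -2082424\right) = 59987 \left(114 + 2082424\right) = 59987 \cdot 2082538 = 124925207006$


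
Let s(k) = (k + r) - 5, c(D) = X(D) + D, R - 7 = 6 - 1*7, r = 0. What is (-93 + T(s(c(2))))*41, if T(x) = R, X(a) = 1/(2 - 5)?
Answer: -3567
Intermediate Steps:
X(a) = -1/3 (X(a) = 1/(-3) = -1/3)
R = 6 (R = 7 + (6 - 1*7) = 7 + (6 - 7) = 7 - 1 = 6)
c(D) = -1/3 + D
s(k) = -5 + k (s(k) = (k + 0) - 5 = k - 5 = -5 + k)
T(x) = 6
(-93 + T(s(c(2))))*41 = (-93 + 6)*41 = -87*41 = -3567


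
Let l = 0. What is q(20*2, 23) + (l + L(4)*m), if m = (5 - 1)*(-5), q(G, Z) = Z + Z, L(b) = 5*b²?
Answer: -1554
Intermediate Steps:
q(G, Z) = 2*Z
m = -20 (m = 4*(-5) = -20)
q(20*2, 23) + (l + L(4)*m) = 2*23 + (0 + (5*4²)*(-20)) = 46 + (0 + (5*16)*(-20)) = 46 + (0 + 80*(-20)) = 46 + (0 - 1600) = 46 - 1600 = -1554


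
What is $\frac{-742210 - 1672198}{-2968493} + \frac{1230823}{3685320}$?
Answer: $\frac{12551555550299}{10939846622760} \approx 1.1473$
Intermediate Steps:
$\frac{-742210 - 1672198}{-2968493} + \frac{1230823}{3685320} = \left(-742210 - 1672198\right) \left(- \frac{1}{2968493}\right) + 1230823 \cdot \frac{1}{3685320} = \left(-2414408\right) \left(- \frac{1}{2968493}\right) + \frac{1230823}{3685320} = \frac{2414408}{2968493} + \frac{1230823}{3685320} = \frac{12551555550299}{10939846622760}$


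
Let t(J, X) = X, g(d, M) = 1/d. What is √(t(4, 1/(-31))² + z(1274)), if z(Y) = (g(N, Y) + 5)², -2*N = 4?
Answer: √77845/62 ≈ 4.5001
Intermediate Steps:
N = -2 (N = -½*4 = -2)
z(Y) = 81/4 (z(Y) = (1/(-2) + 5)² = (-½ + 5)² = (9/2)² = 81/4)
√(t(4, 1/(-31))² + z(1274)) = √((1/(-31))² + 81/4) = √((-1/31)² + 81/4) = √(1/961 + 81/4) = √(77845/3844) = √77845/62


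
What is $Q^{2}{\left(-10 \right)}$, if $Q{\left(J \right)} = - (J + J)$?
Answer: $400$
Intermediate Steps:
$Q{\left(J \right)} = - 2 J$
$Q^{2}{\left(-10 \right)} = \left(\left(-2\right) \left(-10\right)\right)^{2} = 20^{2} = 400$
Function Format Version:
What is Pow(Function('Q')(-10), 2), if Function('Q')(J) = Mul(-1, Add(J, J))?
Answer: 400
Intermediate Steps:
Function('Q')(J) = Mul(-2, J) (Function('Q')(J) = Mul(-1, Mul(2, J)) = Mul(-2, J))
Pow(Function('Q')(-10), 2) = Pow(Mul(-2, -10), 2) = Pow(20, 2) = 400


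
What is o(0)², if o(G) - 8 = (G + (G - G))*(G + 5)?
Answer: 64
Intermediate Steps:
o(G) = 8 + G*(5 + G) (o(G) = 8 + (G + (G - G))*(G + 5) = 8 + (G + 0)*(5 + G) = 8 + G*(5 + G))
o(0)² = (8 + 0² + 5*0)² = (8 + 0 + 0)² = 8² = 64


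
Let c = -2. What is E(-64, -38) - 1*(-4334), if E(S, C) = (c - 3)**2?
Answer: 4359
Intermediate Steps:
E(S, C) = 25 (E(S, C) = (-2 - 3)**2 = (-5)**2 = 25)
E(-64, -38) - 1*(-4334) = 25 - 1*(-4334) = 25 + 4334 = 4359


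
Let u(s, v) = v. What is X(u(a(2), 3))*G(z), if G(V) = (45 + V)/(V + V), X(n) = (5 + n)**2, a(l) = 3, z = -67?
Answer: 704/67 ≈ 10.507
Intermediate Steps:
G(V) = (45 + V)/(2*V) (G(V) = (45 + V)/((2*V)) = (45 + V)*(1/(2*V)) = (45 + V)/(2*V))
X(u(a(2), 3))*G(z) = (5 + 3)**2*((1/2)*(45 - 67)/(-67)) = 8**2*((1/2)*(-1/67)*(-22)) = 64*(11/67) = 704/67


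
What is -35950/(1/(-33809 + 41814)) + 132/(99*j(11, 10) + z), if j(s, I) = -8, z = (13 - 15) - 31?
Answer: -7194493754/25 ≈ -2.8778e+8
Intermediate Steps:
z = -33 (z = -2 - 31 = -33)
-35950/(1/(-33809 + 41814)) + 132/(99*j(11, 10) + z) = -35950/(1/(-33809 + 41814)) + 132/(99*(-8) - 33) = -35950/(1/8005) + 132/(-792 - 33) = -35950/1/8005 + 132/(-825) = -35950*8005 + 132*(-1/825) = -287779750 - 4/25 = -7194493754/25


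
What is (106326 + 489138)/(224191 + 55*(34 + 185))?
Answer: 148866/59059 ≈ 2.5206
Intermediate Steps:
(106326 + 489138)/(224191 + 55*(34 + 185)) = 595464/(224191 + 55*219) = 595464/(224191 + 12045) = 595464/236236 = 595464*(1/236236) = 148866/59059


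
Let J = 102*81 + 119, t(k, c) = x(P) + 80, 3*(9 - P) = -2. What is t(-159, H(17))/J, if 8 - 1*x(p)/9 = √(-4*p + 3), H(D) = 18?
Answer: 152/8381 - 3*I*√321/8381 ≈ 0.018136 - 0.0064132*I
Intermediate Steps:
P = 29/3 (P = 9 - ⅓*(-2) = 9 + ⅔ = 29/3 ≈ 9.6667)
x(p) = 72 - 9*√(3 - 4*p) (x(p) = 72 - 9*√(-4*p + 3) = 72 - 9*√(3 - 4*p))
t(k, c) = 152 - 3*I*√321 (t(k, c) = (72 - 9*√(3 - 4*29/3)) + 80 = (72 - 9*√(3 - 116/3)) + 80 = (72 - 3*I*√321) + 80 = 152 - 3*I*√321)
J = 8381 (J = 8262 + 119 = 8381)
t(-159, H(17))/J = (152 - 3*I*√321)/8381 = (152 - 3*I*√321)*(1/8381) = 152/8381 - 3*I*√321/8381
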